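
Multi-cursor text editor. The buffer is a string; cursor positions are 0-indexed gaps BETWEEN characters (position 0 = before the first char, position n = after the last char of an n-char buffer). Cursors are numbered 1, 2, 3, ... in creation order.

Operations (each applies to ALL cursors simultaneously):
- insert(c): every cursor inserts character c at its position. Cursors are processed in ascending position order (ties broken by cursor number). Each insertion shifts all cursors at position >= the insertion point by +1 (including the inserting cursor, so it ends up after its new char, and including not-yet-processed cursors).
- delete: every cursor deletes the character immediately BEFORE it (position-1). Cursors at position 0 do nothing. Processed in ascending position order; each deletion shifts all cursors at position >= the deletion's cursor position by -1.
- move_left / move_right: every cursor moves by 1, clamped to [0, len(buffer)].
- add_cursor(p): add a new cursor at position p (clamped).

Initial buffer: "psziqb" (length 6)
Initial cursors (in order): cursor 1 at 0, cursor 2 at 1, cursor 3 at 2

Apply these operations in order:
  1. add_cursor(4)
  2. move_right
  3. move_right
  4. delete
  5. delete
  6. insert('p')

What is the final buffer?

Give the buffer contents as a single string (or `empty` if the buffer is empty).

After op 1 (add_cursor(4)): buffer="psziqb" (len 6), cursors c1@0 c2@1 c3@2 c4@4, authorship ......
After op 2 (move_right): buffer="psziqb" (len 6), cursors c1@1 c2@2 c3@3 c4@5, authorship ......
After op 3 (move_right): buffer="psziqb" (len 6), cursors c1@2 c2@3 c3@4 c4@6, authorship ......
After op 4 (delete): buffer="pq" (len 2), cursors c1@1 c2@1 c3@1 c4@2, authorship ..
After op 5 (delete): buffer="" (len 0), cursors c1@0 c2@0 c3@0 c4@0, authorship 
After op 6 (insert('p')): buffer="pppp" (len 4), cursors c1@4 c2@4 c3@4 c4@4, authorship 1234

Answer: pppp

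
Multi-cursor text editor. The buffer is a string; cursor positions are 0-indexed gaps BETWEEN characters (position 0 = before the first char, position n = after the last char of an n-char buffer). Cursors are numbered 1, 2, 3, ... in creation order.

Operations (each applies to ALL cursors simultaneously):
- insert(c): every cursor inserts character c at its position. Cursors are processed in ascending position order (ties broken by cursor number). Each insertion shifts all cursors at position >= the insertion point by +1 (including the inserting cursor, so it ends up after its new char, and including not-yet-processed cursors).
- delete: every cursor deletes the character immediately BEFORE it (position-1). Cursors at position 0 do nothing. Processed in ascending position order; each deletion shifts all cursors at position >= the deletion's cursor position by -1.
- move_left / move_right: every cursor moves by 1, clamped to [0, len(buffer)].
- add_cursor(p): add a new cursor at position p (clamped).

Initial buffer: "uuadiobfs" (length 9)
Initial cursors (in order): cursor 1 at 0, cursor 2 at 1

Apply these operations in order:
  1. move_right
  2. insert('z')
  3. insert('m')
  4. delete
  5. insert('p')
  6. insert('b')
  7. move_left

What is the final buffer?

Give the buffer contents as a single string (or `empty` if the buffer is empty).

Answer: uzpbuzpbadiobfs

Derivation:
After op 1 (move_right): buffer="uuadiobfs" (len 9), cursors c1@1 c2@2, authorship .........
After op 2 (insert('z')): buffer="uzuzadiobfs" (len 11), cursors c1@2 c2@4, authorship .1.2.......
After op 3 (insert('m')): buffer="uzmuzmadiobfs" (len 13), cursors c1@3 c2@6, authorship .11.22.......
After op 4 (delete): buffer="uzuzadiobfs" (len 11), cursors c1@2 c2@4, authorship .1.2.......
After op 5 (insert('p')): buffer="uzpuzpadiobfs" (len 13), cursors c1@3 c2@6, authorship .11.22.......
After op 6 (insert('b')): buffer="uzpbuzpbadiobfs" (len 15), cursors c1@4 c2@8, authorship .111.222.......
After op 7 (move_left): buffer="uzpbuzpbadiobfs" (len 15), cursors c1@3 c2@7, authorship .111.222.......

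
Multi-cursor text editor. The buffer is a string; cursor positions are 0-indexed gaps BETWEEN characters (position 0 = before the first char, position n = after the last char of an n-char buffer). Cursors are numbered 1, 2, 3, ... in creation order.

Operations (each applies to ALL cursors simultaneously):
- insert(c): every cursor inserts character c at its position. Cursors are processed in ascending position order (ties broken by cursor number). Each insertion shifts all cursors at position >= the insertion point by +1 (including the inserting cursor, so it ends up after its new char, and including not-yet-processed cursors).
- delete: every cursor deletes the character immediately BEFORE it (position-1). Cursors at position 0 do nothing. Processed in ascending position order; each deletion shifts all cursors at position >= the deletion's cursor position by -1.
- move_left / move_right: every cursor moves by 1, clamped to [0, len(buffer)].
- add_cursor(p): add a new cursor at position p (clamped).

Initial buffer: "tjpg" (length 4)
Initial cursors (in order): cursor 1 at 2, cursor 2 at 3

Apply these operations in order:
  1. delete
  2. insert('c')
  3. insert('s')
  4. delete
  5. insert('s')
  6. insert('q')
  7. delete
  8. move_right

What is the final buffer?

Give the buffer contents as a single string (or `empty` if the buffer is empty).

Answer: tccssg

Derivation:
After op 1 (delete): buffer="tg" (len 2), cursors c1@1 c2@1, authorship ..
After op 2 (insert('c')): buffer="tccg" (len 4), cursors c1@3 c2@3, authorship .12.
After op 3 (insert('s')): buffer="tccssg" (len 6), cursors c1@5 c2@5, authorship .1212.
After op 4 (delete): buffer="tccg" (len 4), cursors c1@3 c2@3, authorship .12.
After op 5 (insert('s')): buffer="tccssg" (len 6), cursors c1@5 c2@5, authorship .1212.
After op 6 (insert('q')): buffer="tccssqqg" (len 8), cursors c1@7 c2@7, authorship .121212.
After op 7 (delete): buffer="tccssg" (len 6), cursors c1@5 c2@5, authorship .1212.
After op 8 (move_right): buffer="tccssg" (len 6), cursors c1@6 c2@6, authorship .1212.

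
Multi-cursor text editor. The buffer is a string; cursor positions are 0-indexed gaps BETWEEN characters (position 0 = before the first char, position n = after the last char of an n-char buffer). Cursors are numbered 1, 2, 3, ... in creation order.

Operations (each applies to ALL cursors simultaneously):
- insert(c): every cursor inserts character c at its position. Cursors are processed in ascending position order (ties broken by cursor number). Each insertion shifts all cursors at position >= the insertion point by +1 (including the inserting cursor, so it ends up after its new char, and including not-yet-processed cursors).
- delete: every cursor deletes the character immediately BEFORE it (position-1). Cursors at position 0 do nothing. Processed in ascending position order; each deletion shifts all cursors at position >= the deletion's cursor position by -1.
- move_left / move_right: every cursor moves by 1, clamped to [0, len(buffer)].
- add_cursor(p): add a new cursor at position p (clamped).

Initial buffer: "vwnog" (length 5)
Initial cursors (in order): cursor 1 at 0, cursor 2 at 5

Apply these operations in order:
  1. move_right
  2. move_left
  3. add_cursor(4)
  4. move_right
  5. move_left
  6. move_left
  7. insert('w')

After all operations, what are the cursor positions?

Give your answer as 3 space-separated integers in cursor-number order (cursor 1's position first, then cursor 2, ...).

After op 1 (move_right): buffer="vwnog" (len 5), cursors c1@1 c2@5, authorship .....
After op 2 (move_left): buffer="vwnog" (len 5), cursors c1@0 c2@4, authorship .....
After op 3 (add_cursor(4)): buffer="vwnog" (len 5), cursors c1@0 c2@4 c3@4, authorship .....
After op 4 (move_right): buffer="vwnog" (len 5), cursors c1@1 c2@5 c3@5, authorship .....
After op 5 (move_left): buffer="vwnog" (len 5), cursors c1@0 c2@4 c3@4, authorship .....
After op 6 (move_left): buffer="vwnog" (len 5), cursors c1@0 c2@3 c3@3, authorship .....
After op 7 (insert('w')): buffer="wvwnwwog" (len 8), cursors c1@1 c2@6 c3@6, authorship 1...23..

Answer: 1 6 6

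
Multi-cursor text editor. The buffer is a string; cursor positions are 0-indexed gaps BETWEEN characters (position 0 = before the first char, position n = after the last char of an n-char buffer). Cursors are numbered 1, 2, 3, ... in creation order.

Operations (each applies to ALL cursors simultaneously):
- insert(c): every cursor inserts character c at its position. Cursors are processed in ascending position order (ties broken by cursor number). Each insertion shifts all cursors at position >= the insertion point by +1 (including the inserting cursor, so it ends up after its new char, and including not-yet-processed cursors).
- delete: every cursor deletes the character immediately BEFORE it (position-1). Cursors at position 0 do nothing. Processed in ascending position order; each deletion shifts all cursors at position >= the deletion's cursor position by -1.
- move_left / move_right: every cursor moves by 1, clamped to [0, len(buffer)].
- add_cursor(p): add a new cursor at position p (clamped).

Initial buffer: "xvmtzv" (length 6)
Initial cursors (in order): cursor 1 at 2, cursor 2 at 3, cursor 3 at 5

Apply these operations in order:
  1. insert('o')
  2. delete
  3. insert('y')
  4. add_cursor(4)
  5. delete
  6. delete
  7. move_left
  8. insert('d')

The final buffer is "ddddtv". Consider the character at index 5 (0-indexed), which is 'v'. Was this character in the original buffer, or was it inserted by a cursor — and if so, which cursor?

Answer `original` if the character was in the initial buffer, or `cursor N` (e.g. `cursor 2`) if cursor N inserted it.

After op 1 (insert('o')): buffer="xvomotzov" (len 9), cursors c1@3 c2@5 c3@8, authorship ..1.2..3.
After op 2 (delete): buffer="xvmtzv" (len 6), cursors c1@2 c2@3 c3@5, authorship ......
After op 3 (insert('y')): buffer="xvymytzyv" (len 9), cursors c1@3 c2@5 c3@8, authorship ..1.2..3.
After op 4 (add_cursor(4)): buffer="xvymytzyv" (len 9), cursors c1@3 c4@4 c2@5 c3@8, authorship ..1.2..3.
After op 5 (delete): buffer="xvtzv" (len 5), cursors c1@2 c2@2 c4@2 c3@4, authorship .....
After op 6 (delete): buffer="tv" (len 2), cursors c1@0 c2@0 c4@0 c3@1, authorship ..
After op 7 (move_left): buffer="tv" (len 2), cursors c1@0 c2@0 c3@0 c4@0, authorship ..
After op 8 (insert('d')): buffer="ddddtv" (len 6), cursors c1@4 c2@4 c3@4 c4@4, authorship 1234..
Authorship (.=original, N=cursor N): 1 2 3 4 . .
Index 5: author = original

Answer: original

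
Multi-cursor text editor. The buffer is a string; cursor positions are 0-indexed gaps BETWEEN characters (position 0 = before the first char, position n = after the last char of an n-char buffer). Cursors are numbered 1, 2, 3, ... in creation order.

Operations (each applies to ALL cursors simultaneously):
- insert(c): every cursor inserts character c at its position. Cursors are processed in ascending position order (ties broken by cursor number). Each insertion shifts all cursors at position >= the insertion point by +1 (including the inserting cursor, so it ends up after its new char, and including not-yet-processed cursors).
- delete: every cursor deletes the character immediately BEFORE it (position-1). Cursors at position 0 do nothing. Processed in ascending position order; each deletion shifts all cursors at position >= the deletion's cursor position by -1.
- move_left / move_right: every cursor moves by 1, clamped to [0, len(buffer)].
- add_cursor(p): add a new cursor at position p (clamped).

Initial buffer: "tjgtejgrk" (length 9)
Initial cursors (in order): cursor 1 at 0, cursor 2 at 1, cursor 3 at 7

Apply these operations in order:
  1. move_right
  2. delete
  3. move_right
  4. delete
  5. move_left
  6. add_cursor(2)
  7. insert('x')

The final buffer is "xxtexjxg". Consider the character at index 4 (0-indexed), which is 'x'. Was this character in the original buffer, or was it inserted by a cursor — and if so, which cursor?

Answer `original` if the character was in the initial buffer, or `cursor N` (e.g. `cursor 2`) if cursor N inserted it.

Answer: cursor 4

Derivation:
After op 1 (move_right): buffer="tjgtejgrk" (len 9), cursors c1@1 c2@2 c3@8, authorship .........
After op 2 (delete): buffer="gtejgk" (len 6), cursors c1@0 c2@0 c3@5, authorship ......
After op 3 (move_right): buffer="gtejgk" (len 6), cursors c1@1 c2@1 c3@6, authorship ......
After op 4 (delete): buffer="tejg" (len 4), cursors c1@0 c2@0 c3@4, authorship ....
After op 5 (move_left): buffer="tejg" (len 4), cursors c1@0 c2@0 c3@3, authorship ....
After op 6 (add_cursor(2)): buffer="tejg" (len 4), cursors c1@0 c2@0 c4@2 c3@3, authorship ....
After op 7 (insert('x')): buffer="xxtexjxg" (len 8), cursors c1@2 c2@2 c4@5 c3@7, authorship 12..4.3.
Authorship (.=original, N=cursor N): 1 2 . . 4 . 3 .
Index 4: author = 4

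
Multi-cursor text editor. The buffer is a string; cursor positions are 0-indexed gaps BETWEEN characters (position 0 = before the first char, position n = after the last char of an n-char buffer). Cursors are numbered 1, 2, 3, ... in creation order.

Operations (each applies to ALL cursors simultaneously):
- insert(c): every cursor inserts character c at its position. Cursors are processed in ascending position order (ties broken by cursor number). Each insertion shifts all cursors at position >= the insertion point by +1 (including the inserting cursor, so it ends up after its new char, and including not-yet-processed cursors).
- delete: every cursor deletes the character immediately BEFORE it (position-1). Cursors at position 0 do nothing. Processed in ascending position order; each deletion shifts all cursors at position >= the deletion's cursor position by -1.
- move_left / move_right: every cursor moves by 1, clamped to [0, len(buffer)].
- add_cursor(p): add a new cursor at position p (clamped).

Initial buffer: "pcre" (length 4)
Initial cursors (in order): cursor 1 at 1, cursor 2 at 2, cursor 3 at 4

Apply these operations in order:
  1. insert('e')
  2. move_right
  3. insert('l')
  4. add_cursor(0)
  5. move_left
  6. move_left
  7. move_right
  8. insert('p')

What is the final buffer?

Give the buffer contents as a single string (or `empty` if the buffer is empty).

After op 1 (insert('e')): buffer="peceree" (len 7), cursors c1@2 c2@4 c3@7, authorship .1.2..3
After op 2 (move_right): buffer="peceree" (len 7), cursors c1@3 c2@5 c3@7, authorship .1.2..3
After op 3 (insert('l')): buffer="peclerleel" (len 10), cursors c1@4 c2@7 c3@10, authorship .1.12.2.33
After op 4 (add_cursor(0)): buffer="peclerleel" (len 10), cursors c4@0 c1@4 c2@7 c3@10, authorship .1.12.2.33
After op 5 (move_left): buffer="peclerleel" (len 10), cursors c4@0 c1@3 c2@6 c3@9, authorship .1.12.2.33
After op 6 (move_left): buffer="peclerleel" (len 10), cursors c4@0 c1@2 c2@5 c3@8, authorship .1.12.2.33
After op 7 (move_right): buffer="peclerleel" (len 10), cursors c4@1 c1@3 c2@6 c3@9, authorship .1.12.2.33
After op 8 (insert('p')): buffer="ppecplerpleepl" (len 14), cursors c4@2 c1@5 c2@9 c3@13, authorship .41.112.22.333

Answer: ppecplerpleepl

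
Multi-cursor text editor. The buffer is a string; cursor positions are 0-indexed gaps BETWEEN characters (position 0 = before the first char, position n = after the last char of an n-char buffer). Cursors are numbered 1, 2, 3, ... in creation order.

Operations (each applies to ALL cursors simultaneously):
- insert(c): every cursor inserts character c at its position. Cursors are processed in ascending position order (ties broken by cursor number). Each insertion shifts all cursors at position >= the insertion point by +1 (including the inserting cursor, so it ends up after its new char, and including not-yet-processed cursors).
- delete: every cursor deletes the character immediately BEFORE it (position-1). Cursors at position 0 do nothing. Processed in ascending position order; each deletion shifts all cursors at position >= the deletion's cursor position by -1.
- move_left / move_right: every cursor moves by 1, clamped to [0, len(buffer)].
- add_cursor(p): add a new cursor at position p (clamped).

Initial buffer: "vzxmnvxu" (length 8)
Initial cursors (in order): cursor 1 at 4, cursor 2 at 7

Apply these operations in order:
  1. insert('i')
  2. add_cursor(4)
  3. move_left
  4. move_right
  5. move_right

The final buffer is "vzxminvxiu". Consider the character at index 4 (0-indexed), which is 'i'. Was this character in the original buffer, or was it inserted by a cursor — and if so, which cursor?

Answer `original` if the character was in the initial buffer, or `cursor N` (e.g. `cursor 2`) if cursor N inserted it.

After op 1 (insert('i')): buffer="vzxminvxiu" (len 10), cursors c1@5 c2@9, authorship ....1...2.
After op 2 (add_cursor(4)): buffer="vzxminvxiu" (len 10), cursors c3@4 c1@5 c2@9, authorship ....1...2.
After op 3 (move_left): buffer="vzxminvxiu" (len 10), cursors c3@3 c1@4 c2@8, authorship ....1...2.
After op 4 (move_right): buffer="vzxminvxiu" (len 10), cursors c3@4 c1@5 c2@9, authorship ....1...2.
After op 5 (move_right): buffer="vzxminvxiu" (len 10), cursors c3@5 c1@6 c2@10, authorship ....1...2.
Authorship (.=original, N=cursor N): . . . . 1 . . . 2 .
Index 4: author = 1

Answer: cursor 1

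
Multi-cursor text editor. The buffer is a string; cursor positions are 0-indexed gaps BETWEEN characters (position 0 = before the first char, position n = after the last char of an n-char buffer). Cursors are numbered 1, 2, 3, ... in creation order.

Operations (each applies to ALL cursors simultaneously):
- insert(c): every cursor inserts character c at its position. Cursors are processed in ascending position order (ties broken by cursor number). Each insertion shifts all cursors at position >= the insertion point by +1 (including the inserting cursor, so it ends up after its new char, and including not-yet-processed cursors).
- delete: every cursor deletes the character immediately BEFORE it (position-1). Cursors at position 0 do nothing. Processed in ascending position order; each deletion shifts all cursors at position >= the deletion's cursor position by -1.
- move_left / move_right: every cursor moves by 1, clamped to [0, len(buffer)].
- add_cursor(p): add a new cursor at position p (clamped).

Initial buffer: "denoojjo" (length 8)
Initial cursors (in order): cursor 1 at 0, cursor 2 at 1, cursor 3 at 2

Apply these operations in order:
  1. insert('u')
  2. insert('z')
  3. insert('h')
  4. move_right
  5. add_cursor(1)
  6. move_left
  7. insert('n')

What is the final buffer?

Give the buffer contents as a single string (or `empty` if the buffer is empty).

Answer: nuzhnduzhneuzhnnoojjo

Derivation:
After op 1 (insert('u')): buffer="udueunoojjo" (len 11), cursors c1@1 c2@3 c3@5, authorship 1.2.3......
After op 2 (insert('z')): buffer="uzduzeuznoojjo" (len 14), cursors c1@2 c2@5 c3@8, authorship 11.22.33......
After op 3 (insert('h')): buffer="uzhduzheuzhnoojjo" (len 17), cursors c1@3 c2@7 c3@11, authorship 111.222.333......
After op 4 (move_right): buffer="uzhduzheuzhnoojjo" (len 17), cursors c1@4 c2@8 c3@12, authorship 111.222.333......
After op 5 (add_cursor(1)): buffer="uzhduzheuzhnoojjo" (len 17), cursors c4@1 c1@4 c2@8 c3@12, authorship 111.222.333......
After op 6 (move_left): buffer="uzhduzheuzhnoojjo" (len 17), cursors c4@0 c1@3 c2@7 c3@11, authorship 111.222.333......
After op 7 (insert('n')): buffer="nuzhnduzhneuzhnnoojjo" (len 21), cursors c4@1 c1@5 c2@10 c3@15, authorship 41111.2222.3333......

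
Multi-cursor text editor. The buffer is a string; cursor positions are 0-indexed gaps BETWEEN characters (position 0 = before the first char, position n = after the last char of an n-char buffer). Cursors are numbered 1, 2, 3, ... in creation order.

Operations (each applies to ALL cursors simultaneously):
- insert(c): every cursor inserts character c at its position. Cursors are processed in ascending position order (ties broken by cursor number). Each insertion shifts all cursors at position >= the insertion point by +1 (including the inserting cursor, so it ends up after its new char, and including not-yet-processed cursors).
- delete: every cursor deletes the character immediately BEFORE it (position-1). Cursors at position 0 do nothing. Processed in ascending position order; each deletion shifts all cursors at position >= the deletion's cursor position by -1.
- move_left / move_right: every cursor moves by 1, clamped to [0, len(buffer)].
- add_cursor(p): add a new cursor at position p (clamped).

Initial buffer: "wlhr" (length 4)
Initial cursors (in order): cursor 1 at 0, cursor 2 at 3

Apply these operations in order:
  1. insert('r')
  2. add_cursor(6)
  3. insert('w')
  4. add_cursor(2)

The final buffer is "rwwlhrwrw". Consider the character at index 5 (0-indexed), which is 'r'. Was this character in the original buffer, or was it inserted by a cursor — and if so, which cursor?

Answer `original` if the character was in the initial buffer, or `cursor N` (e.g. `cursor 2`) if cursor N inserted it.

After op 1 (insert('r')): buffer="rwlhrr" (len 6), cursors c1@1 c2@5, authorship 1...2.
After op 2 (add_cursor(6)): buffer="rwlhrr" (len 6), cursors c1@1 c2@5 c3@6, authorship 1...2.
After op 3 (insert('w')): buffer="rwwlhrwrw" (len 9), cursors c1@2 c2@7 c3@9, authorship 11...22.3
After op 4 (add_cursor(2)): buffer="rwwlhrwrw" (len 9), cursors c1@2 c4@2 c2@7 c3@9, authorship 11...22.3
Authorship (.=original, N=cursor N): 1 1 . . . 2 2 . 3
Index 5: author = 2

Answer: cursor 2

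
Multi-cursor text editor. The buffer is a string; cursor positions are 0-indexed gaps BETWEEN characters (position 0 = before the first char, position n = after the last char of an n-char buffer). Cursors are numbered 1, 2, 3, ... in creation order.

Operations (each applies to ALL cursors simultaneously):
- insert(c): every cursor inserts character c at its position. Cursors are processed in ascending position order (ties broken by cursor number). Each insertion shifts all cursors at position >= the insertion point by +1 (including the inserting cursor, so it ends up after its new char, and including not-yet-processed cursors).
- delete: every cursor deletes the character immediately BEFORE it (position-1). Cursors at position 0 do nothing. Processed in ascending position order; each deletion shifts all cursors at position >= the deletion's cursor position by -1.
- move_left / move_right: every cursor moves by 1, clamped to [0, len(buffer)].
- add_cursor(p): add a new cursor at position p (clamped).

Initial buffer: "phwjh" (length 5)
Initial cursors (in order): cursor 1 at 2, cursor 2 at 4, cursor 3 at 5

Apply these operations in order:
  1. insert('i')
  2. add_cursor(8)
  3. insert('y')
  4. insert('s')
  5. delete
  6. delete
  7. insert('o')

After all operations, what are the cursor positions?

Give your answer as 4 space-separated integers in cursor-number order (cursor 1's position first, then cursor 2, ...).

After op 1 (insert('i')): buffer="phiwjihi" (len 8), cursors c1@3 c2@6 c3@8, authorship ..1..2.3
After op 2 (add_cursor(8)): buffer="phiwjihi" (len 8), cursors c1@3 c2@6 c3@8 c4@8, authorship ..1..2.3
After op 3 (insert('y')): buffer="phiywjiyhiyy" (len 12), cursors c1@4 c2@8 c3@12 c4@12, authorship ..11..22.334
After op 4 (insert('s')): buffer="phiyswjiyshiyyss" (len 16), cursors c1@5 c2@10 c3@16 c4@16, authorship ..111..222.33434
After op 5 (delete): buffer="phiywjiyhiyy" (len 12), cursors c1@4 c2@8 c3@12 c4@12, authorship ..11..22.334
After op 6 (delete): buffer="phiwjihi" (len 8), cursors c1@3 c2@6 c3@8 c4@8, authorship ..1..2.3
After op 7 (insert('o')): buffer="phiowjiohioo" (len 12), cursors c1@4 c2@8 c3@12 c4@12, authorship ..11..22.334

Answer: 4 8 12 12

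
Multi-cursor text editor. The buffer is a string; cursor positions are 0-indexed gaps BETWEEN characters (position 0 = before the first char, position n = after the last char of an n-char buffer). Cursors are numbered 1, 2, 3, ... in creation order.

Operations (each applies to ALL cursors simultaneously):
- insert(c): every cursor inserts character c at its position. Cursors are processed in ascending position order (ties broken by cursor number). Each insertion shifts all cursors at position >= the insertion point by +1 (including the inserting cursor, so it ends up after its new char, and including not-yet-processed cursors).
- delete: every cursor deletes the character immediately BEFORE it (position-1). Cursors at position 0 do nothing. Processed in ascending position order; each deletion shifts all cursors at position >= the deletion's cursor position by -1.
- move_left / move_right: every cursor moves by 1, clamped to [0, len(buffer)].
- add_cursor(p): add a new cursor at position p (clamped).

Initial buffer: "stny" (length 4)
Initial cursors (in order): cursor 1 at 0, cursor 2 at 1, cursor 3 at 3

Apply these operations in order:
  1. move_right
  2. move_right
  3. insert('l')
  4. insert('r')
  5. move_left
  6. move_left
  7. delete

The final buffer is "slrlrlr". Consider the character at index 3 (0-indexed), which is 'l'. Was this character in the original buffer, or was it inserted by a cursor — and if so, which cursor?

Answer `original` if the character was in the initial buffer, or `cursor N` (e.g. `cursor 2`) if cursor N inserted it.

Answer: cursor 2

Derivation:
After op 1 (move_right): buffer="stny" (len 4), cursors c1@1 c2@2 c3@4, authorship ....
After op 2 (move_right): buffer="stny" (len 4), cursors c1@2 c2@3 c3@4, authorship ....
After op 3 (insert('l')): buffer="stlnlyl" (len 7), cursors c1@3 c2@5 c3@7, authorship ..1.2.3
After op 4 (insert('r')): buffer="stlrnlrylr" (len 10), cursors c1@4 c2@7 c3@10, authorship ..11.22.33
After op 5 (move_left): buffer="stlrnlrylr" (len 10), cursors c1@3 c2@6 c3@9, authorship ..11.22.33
After op 6 (move_left): buffer="stlrnlrylr" (len 10), cursors c1@2 c2@5 c3@8, authorship ..11.22.33
After op 7 (delete): buffer="slrlrlr" (len 7), cursors c1@1 c2@3 c3@5, authorship .112233
Authorship (.=original, N=cursor N): . 1 1 2 2 3 3
Index 3: author = 2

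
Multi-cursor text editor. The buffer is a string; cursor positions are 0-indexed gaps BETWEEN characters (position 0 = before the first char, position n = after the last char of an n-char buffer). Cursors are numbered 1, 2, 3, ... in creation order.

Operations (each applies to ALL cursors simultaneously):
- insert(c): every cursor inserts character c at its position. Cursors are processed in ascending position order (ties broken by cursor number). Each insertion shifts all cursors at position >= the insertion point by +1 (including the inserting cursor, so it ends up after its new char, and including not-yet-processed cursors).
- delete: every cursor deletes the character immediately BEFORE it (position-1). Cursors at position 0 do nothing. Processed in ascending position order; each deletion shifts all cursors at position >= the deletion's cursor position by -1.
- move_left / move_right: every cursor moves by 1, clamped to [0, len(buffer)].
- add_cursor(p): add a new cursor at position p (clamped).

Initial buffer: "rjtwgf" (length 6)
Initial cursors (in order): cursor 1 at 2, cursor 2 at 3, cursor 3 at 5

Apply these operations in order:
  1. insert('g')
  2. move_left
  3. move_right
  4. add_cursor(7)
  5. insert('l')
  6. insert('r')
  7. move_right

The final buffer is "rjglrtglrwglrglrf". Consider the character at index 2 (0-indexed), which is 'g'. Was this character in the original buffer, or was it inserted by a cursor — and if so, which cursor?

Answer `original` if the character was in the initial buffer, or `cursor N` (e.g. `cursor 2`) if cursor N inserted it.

Answer: cursor 1

Derivation:
After op 1 (insert('g')): buffer="rjgtgwggf" (len 9), cursors c1@3 c2@5 c3@8, authorship ..1.2..3.
After op 2 (move_left): buffer="rjgtgwggf" (len 9), cursors c1@2 c2@4 c3@7, authorship ..1.2..3.
After op 3 (move_right): buffer="rjgtgwggf" (len 9), cursors c1@3 c2@5 c3@8, authorship ..1.2..3.
After op 4 (add_cursor(7)): buffer="rjgtgwggf" (len 9), cursors c1@3 c2@5 c4@7 c3@8, authorship ..1.2..3.
After op 5 (insert('l')): buffer="rjgltglwglglf" (len 13), cursors c1@4 c2@7 c4@10 c3@12, authorship ..11.22..433.
After op 6 (insert('r')): buffer="rjglrtglrwglrglrf" (len 17), cursors c1@5 c2@9 c4@13 c3@16, authorship ..111.222..44333.
After op 7 (move_right): buffer="rjglrtglrwglrglrf" (len 17), cursors c1@6 c2@10 c4@14 c3@17, authorship ..111.222..44333.
Authorship (.=original, N=cursor N): . . 1 1 1 . 2 2 2 . . 4 4 3 3 3 .
Index 2: author = 1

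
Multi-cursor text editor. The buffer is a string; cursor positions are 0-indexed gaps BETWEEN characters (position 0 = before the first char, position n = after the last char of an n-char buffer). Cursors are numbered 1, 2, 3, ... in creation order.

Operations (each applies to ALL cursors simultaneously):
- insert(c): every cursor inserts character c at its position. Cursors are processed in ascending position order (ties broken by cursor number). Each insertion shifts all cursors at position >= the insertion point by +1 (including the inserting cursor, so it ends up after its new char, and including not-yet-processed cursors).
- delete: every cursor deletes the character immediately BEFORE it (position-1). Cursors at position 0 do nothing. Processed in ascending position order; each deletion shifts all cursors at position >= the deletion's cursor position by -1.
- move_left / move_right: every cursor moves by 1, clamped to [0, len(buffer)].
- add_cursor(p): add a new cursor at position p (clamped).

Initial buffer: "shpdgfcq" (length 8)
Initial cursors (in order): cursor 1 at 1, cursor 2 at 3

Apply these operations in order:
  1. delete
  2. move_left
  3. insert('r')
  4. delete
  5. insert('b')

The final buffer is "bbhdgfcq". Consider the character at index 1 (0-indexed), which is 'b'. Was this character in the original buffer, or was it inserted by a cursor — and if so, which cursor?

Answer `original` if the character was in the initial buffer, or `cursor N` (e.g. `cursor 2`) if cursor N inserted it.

After op 1 (delete): buffer="hdgfcq" (len 6), cursors c1@0 c2@1, authorship ......
After op 2 (move_left): buffer="hdgfcq" (len 6), cursors c1@0 c2@0, authorship ......
After op 3 (insert('r')): buffer="rrhdgfcq" (len 8), cursors c1@2 c2@2, authorship 12......
After op 4 (delete): buffer="hdgfcq" (len 6), cursors c1@0 c2@0, authorship ......
After op 5 (insert('b')): buffer="bbhdgfcq" (len 8), cursors c1@2 c2@2, authorship 12......
Authorship (.=original, N=cursor N): 1 2 . . . . . .
Index 1: author = 2

Answer: cursor 2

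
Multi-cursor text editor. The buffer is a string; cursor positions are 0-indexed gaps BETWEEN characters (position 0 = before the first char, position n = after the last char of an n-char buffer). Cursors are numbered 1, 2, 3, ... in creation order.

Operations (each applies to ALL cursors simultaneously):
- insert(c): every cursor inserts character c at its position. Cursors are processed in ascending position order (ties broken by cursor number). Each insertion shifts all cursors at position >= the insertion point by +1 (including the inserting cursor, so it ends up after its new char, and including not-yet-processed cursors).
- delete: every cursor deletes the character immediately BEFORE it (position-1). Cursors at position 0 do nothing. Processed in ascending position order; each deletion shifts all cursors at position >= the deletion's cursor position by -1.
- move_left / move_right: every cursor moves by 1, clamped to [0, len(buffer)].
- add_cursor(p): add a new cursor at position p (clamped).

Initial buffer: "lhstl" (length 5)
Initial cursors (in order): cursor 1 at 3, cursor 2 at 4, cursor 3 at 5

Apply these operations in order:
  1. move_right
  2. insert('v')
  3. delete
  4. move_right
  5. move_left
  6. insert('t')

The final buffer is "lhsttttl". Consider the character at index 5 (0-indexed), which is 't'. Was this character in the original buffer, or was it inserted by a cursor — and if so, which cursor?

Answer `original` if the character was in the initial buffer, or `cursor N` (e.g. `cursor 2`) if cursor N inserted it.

Answer: cursor 2

Derivation:
After op 1 (move_right): buffer="lhstl" (len 5), cursors c1@4 c2@5 c3@5, authorship .....
After op 2 (insert('v')): buffer="lhstvlvv" (len 8), cursors c1@5 c2@8 c3@8, authorship ....1.23
After op 3 (delete): buffer="lhstl" (len 5), cursors c1@4 c2@5 c3@5, authorship .....
After op 4 (move_right): buffer="lhstl" (len 5), cursors c1@5 c2@5 c3@5, authorship .....
After op 5 (move_left): buffer="lhstl" (len 5), cursors c1@4 c2@4 c3@4, authorship .....
After op 6 (insert('t')): buffer="lhsttttl" (len 8), cursors c1@7 c2@7 c3@7, authorship ....123.
Authorship (.=original, N=cursor N): . . . . 1 2 3 .
Index 5: author = 2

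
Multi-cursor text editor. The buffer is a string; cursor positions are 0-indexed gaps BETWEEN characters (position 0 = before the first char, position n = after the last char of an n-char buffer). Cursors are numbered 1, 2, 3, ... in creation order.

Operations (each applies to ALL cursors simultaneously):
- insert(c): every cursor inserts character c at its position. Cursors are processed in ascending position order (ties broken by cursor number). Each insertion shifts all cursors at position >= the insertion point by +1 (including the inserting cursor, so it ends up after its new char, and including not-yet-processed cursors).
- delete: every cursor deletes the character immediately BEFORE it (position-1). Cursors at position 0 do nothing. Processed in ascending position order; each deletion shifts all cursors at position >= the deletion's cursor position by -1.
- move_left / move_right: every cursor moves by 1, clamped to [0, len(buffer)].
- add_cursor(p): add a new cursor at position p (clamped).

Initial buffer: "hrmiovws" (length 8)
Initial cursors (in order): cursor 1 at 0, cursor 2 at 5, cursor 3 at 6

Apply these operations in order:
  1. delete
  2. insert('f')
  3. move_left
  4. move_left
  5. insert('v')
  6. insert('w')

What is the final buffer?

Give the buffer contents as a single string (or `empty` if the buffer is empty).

Answer: vwfhrmivvwwffws

Derivation:
After op 1 (delete): buffer="hrmiws" (len 6), cursors c1@0 c2@4 c3@4, authorship ......
After op 2 (insert('f')): buffer="fhrmiffws" (len 9), cursors c1@1 c2@7 c3@7, authorship 1....23..
After op 3 (move_left): buffer="fhrmiffws" (len 9), cursors c1@0 c2@6 c3@6, authorship 1....23..
After op 4 (move_left): buffer="fhrmiffws" (len 9), cursors c1@0 c2@5 c3@5, authorship 1....23..
After op 5 (insert('v')): buffer="vfhrmivvffws" (len 12), cursors c1@1 c2@8 c3@8, authorship 11....2323..
After op 6 (insert('w')): buffer="vwfhrmivvwwffws" (len 15), cursors c1@2 c2@11 c3@11, authorship 111....232323..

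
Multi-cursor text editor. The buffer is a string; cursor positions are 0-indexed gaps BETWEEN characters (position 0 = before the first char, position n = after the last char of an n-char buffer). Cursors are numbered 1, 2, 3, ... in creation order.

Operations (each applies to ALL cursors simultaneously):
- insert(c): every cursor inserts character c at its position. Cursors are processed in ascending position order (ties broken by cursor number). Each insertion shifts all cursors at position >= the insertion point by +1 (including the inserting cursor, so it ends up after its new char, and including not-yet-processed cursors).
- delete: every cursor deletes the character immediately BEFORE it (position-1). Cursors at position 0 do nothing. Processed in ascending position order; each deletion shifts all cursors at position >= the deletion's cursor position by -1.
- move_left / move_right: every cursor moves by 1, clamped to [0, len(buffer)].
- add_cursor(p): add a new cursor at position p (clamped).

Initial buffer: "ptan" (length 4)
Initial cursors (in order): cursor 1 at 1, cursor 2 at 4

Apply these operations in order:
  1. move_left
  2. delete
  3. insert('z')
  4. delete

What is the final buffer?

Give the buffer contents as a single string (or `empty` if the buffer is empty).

Answer: ptn

Derivation:
After op 1 (move_left): buffer="ptan" (len 4), cursors c1@0 c2@3, authorship ....
After op 2 (delete): buffer="ptn" (len 3), cursors c1@0 c2@2, authorship ...
After op 3 (insert('z')): buffer="zptzn" (len 5), cursors c1@1 c2@4, authorship 1..2.
After op 4 (delete): buffer="ptn" (len 3), cursors c1@0 c2@2, authorship ...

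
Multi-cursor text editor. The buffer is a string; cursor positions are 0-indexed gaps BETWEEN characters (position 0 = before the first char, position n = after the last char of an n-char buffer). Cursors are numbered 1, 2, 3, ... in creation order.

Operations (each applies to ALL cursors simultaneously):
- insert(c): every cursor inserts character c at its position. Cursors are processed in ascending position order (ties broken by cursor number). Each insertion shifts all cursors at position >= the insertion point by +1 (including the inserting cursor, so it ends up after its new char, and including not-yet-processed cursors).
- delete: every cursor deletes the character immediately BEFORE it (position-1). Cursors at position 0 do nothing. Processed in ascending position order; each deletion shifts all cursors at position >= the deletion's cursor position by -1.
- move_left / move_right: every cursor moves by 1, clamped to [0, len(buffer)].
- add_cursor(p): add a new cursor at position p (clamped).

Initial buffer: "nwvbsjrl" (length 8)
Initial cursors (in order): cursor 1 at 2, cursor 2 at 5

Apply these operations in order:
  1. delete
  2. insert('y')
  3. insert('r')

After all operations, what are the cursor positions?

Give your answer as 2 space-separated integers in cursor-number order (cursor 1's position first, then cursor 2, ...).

After op 1 (delete): buffer="nvbjrl" (len 6), cursors c1@1 c2@3, authorship ......
After op 2 (insert('y')): buffer="nyvbyjrl" (len 8), cursors c1@2 c2@5, authorship .1..2...
After op 3 (insert('r')): buffer="nyrvbyrjrl" (len 10), cursors c1@3 c2@7, authorship .11..22...

Answer: 3 7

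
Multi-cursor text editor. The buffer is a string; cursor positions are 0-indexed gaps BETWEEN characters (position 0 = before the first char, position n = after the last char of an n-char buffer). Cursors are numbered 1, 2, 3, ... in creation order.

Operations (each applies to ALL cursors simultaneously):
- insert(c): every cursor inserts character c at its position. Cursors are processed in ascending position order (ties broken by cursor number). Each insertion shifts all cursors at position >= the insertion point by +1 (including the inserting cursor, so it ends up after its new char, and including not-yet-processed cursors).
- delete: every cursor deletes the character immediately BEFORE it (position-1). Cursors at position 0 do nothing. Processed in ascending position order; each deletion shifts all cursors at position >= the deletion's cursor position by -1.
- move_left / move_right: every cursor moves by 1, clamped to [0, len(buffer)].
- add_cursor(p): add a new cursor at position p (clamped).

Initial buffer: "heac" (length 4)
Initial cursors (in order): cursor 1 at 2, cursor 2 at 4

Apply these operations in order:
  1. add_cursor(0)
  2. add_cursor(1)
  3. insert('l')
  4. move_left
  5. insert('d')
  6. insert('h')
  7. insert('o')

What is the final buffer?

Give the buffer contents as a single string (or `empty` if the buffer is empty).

Answer: dholhdholedholacdhol

Derivation:
After op 1 (add_cursor(0)): buffer="heac" (len 4), cursors c3@0 c1@2 c2@4, authorship ....
After op 2 (add_cursor(1)): buffer="heac" (len 4), cursors c3@0 c4@1 c1@2 c2@4, authorship ....
After op 3 (insert('l')): buffer="lhlelacl" (len 8), cursors c3@1 c4@3 c1@5 c2@8, authorship 3.4.1..2
After op 4 (move_left): buffer="lhlelacl" (len 8), cursors c3@0 c4@2 c1@4 c2@7, authorship 3.4.1..2
After op 5 (insert('d')): buffer="dlhdledlacdl" (len 12), cursors c3@1 c4@4 c1@7 c2@11, authorship 33.44.11..22
After op 6 (insert('h')): buffer="dhlhdhledhlacdhl" (len 16), cursors c3@2 c4@6 c1@10 c2@15, authorship 333.444.111..222
After op 7 (insert('o')): buffer="dholhdholedholacdhol" (len 20), cursors c3@3 c4@8 c1@13 c2@19, authorship 3333.4444.1111..2222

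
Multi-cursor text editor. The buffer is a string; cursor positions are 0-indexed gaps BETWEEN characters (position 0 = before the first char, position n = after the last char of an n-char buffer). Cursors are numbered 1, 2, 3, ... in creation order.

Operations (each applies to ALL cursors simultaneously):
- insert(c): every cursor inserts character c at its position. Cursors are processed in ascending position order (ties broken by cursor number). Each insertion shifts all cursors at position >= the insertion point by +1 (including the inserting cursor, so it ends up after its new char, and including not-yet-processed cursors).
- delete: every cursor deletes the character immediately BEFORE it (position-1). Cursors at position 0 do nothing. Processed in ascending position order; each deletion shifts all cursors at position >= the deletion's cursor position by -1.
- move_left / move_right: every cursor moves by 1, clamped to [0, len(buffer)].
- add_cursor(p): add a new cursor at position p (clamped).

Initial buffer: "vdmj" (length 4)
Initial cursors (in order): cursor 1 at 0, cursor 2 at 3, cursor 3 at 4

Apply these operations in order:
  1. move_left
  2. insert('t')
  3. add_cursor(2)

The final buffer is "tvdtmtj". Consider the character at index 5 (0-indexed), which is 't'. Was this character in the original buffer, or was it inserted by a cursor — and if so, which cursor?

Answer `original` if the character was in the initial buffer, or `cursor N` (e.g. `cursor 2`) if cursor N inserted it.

After op 1 (move_left): buffer="vdmj" (len 4), cursors c1@0 c2@2 c3@3, authorship ....
After op 2 (insert('t')): buffer="tvdtmtj" (len 7), cursors c1@1 c2@4 c3@6, authorship 1..2.3.
After op 3 (add_cursor(2)): buffer="tvdtmtj" (len 7), cursors c1@1 c4@2 c2@4 c3@6, authorship 1..2.3.
Authorship (.=original, N=cursor N): 1 . . 2 . 3 .
Index 5: author = 3

Answer: cursor 3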